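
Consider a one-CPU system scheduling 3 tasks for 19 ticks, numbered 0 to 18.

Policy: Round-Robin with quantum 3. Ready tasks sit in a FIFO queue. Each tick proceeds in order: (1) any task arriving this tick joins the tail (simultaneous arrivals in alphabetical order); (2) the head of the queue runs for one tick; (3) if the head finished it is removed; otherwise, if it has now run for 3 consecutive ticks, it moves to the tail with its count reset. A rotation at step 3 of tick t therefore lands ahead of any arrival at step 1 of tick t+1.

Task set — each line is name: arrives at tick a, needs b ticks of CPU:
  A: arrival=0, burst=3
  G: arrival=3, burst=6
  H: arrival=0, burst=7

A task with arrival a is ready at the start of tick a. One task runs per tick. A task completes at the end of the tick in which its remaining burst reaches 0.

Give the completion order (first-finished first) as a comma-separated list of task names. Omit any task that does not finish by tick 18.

t=0: queue=[A,H] q_used=0 → run A
t=1: queue=[A,H] q_used=1 → run A
t=2: queue=[A,H] q_used=2 → run A
t=3: queue=[H,G] q_used=0 → run H
t=4: queue=[H,G] q_used=1 → run H
t=5: queue=[H,G] q_used=2 → run H
t=6: queue=[G,H] q_used=0 → run G
t=7: queue=[G,H] q_used=1 → run G
t=8: queue=[G,H] q_used=2 → run G
t=9: queue=[H,G] q_used=0 → run H
t=10: queue=[H,G] q_used=1 → run H
t=11: queue=[H,G] q_used=2 → run H
t=12: queue=[G,H] q_used=0 → run G
t=13: queue=[G,H] q_used=1 → run G
t=14: queue=[G,H] q_used=2 → run G
t=15: queue=[H] q_used=0 → run H
t=16: (idle)
t=17: (idle)
t=18: (idle)

completion order = A, G, H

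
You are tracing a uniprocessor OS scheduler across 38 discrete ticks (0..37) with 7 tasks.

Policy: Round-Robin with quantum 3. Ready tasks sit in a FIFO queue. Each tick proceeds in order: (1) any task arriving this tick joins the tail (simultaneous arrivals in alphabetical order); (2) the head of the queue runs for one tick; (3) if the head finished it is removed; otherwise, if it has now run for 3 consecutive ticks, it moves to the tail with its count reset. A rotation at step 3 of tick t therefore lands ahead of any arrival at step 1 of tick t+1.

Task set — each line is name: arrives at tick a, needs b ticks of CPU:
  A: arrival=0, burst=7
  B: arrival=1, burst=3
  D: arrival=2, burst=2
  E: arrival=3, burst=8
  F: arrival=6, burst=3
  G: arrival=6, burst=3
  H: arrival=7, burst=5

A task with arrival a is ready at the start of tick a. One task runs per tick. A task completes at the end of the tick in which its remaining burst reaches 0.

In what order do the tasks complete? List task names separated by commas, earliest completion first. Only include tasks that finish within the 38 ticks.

t=0: queue=[A] q_used=0 → run A
t=1: queue=[A,B] q_used=1 → run A
t=2: queue=[A,B,D] q_used=2 → run A
t=3: queue=[B,D,A,E] q_used=0 → run B
t=4: queue=[B,D,A,E] q_used=1 → run B
t=5: queue=[B,D,A,E] q_used=2 → run B
t=6: queue=[D,A,E,F,G] q_used=0 → run D
t=7: queue=[D,A,E,F,G,H] q_used=1 → run D
t=8: queue=[A,E,F,G,H] q_used=0 → run A
t=9: queue=[A,E,F,G,H] q_used=1 → run A
t=10: queue=[A,E,F,G,H] q_used=2 → run A
t=11: queue=[E,F,G,H,A] q_used=0 → run E
t=12: queue=[E,F,G,H,A] q_used=1 → run E
t=13: queue=[E,F,G,H,A] q_used=2 → run E
t=14: queue=[F,G,H,A,E] q_used=0 → run F
t=15: queue=[F,G,H,A,E] q_used=1 → run F
t=16: queue=[F,G,H,A,E] q_used=2 → run F
t=17: queue=[G,H,A,E] q_used=0 → run G
t=18: queue=[G,H,A,E] q_used=1 → run G
t=19: queue=[G,H,A,E] q_used=2 → run G
t=20: queue=[H,A,E] q_used=0 → run H
t=21: queue=[H,A,E] q_used=1 → run H
t=22: queue=[H,A,E] q_used=2 → run H
t=23: queue=[A,E,H] q_used=0 → run A
t=24: queue=[E,H] q_used=0 → run E
t=25: queue=[E,H] q_used=1 → run E
t=26: queue=[E,H] q_used=2 → run E
t=27: queue=[H,E] q_used=0 → run H
t=28: queue=[H,E] q_used=1 → run H
t=29: queue=[E] q_used=0 → run E
t=30: queue=[E] q_used=1 → run E
t=31: (idle)
t=32: (idle)
t=33: (idle)
t=34: (idle)
t=35: (idle)
t=36: (idle)
t=37: (idle)

completion order = B, D, F, G, A, H, E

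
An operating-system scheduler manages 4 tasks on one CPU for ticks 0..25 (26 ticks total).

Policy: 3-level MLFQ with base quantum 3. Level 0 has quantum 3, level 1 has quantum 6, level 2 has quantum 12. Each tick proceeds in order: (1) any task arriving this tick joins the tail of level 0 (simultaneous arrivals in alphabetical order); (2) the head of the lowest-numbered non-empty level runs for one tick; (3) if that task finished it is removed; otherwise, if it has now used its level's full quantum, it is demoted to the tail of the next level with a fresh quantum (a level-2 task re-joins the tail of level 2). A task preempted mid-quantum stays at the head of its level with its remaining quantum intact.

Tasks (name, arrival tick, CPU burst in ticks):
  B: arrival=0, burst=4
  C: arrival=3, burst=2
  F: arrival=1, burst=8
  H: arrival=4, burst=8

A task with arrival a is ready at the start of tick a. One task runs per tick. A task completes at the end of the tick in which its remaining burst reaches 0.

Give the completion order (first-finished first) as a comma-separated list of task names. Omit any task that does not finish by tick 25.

completion order = C, B, F, H

t=0: L0/L1/L2 = B/-/- → run B
t=1: L0/L1/L2 = BF/-/- → run B
t=2: L0/L1/L2 = BF/-/- → run B
t=3: L0/L1/L2 = FC/B/- → run F
t=4: L0/L1/L2 = FCH/B/- → run F
t=5: L0/L1/L2 = FCH/B/- → run F
t=6: L0/L1/L2 = CH/BF/- → run C
t=7: L0/L1/L2 = CH/BF/- → run C
t=8: L0/L1/L2 = H/BF/- → run H
t=9: L0/L1/L2 = H/BF/- → run H
t=10: L0/L1/L2 = H/BF/- → run H
t=11: L0/L1/L2 = -/BFH/- → run B
t=12: L0/L1/L2 = -/FH/- → run F
t=13: L0/L1/L2 = -/FH/- → run F
t=14: L0/L1/L2 = -/FH/- → run F
t=15: L0/L1/L2 = -/FH/- → run F
t=16: L0/L1/L2 = -/FH/- → run F
t=17: L0/L1/L2 = -/H/- → run H
t=18: L0/L1/L2 = -/H/- → run H
t=19: L0/L1/L2 = -/H/- → run H
t=20: L0/L1/L2 = -/H/- → run H
t=21: L0/L1/L2 = -/H/- → run H
t=22: (idle)
t=23: (idle)
t=24: (idle)
t=25: (idle)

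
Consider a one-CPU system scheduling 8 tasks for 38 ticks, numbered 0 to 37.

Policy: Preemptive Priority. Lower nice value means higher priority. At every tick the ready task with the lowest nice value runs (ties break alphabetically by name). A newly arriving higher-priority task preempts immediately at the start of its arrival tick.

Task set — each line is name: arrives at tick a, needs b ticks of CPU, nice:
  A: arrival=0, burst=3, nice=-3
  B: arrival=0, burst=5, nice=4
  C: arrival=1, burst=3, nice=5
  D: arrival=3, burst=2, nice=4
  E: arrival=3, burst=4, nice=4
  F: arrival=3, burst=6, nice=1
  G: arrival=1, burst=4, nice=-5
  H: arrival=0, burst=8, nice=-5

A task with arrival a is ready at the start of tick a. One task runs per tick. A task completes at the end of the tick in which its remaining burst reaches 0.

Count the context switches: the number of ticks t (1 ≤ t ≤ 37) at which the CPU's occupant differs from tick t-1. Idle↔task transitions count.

t=0: ready={A,B,H} → run H
t=1: ready={A,B,C,G,H} → run G
t=2: ready={A,B,C,G,H} → run G
t=3: ready={A,B,C,D,E,F,G,H} → run G
t=4: ready={A,B,C,D,E,F,G,H} → run G
t=5: ready={A,B,C,D,E,F,H} → run H
t=6: ready={A,B,C,D,E,F,H} → run H
t=7: ready={A,B,C,D,E,F,H} → run H
t=8: ready={A,B,C,D,E,F,H} → run H
t=9: ready={A,B,C,D,E,F,H} → run H
t=10: ready={A,B,C,D,E,F,H} → run H
t=11: ready={A,B,C,D,E,F,H} → run H
t=12: ready={A,B,C,D,E,F} → run A
t=13: ready={A,B,C,D,E,F} → run A
t=14: ready={A,B,C,D,E,F} → run A
t=15: ready={B,C,D,E,F} → run F
t=16: ready={B,C,D,E,F} → run F
t=17: ready={B,C,D,E,F} → run F
t=18: ready={B,C,D,E,F} → run F
t=19: ready={B,C,D,E,F} → run F
t=20: ready={B,C,D,E,F} → run F
t=21: ready={B,C,D,E} → run B
t=22: ready={B,C,D,E} → run B
t=23: ready={B,C,D,E} → run B
t=24: ready={B,C,D,E} → run B
t=25: ready={B,C,D,E} → run B
t=26: ready={C,D,E} → run D
t=27: ready={C,D,E} → run D
t=28: ready={C,E} → run E
t=29: ready={C,E} → run E
t=30: ready={C,E} → run E
t=31: ready={C,E} → run E
t=32: ready={C} → run C
t=33: ready={C} → run C
t=34: ready={C} → run C
t=35: (idle)
t=36: (idle)
t=37: (idle)

context switches = 9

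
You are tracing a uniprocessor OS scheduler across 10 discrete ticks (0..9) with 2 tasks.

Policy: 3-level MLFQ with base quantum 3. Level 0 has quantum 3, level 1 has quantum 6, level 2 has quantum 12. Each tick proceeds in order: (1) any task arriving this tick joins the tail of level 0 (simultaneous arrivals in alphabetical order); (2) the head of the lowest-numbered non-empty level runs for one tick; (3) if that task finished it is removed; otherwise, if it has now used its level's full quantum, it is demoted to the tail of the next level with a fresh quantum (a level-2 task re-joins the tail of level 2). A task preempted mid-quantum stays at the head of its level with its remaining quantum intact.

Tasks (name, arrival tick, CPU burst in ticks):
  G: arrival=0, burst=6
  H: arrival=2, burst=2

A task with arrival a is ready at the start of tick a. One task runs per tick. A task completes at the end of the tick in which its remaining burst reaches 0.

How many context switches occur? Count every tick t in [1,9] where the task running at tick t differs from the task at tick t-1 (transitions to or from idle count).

t=0: L0/L1/L2 = G/-/- → run G
t=1: L0/L1/L2 = G/-/- → run G
t=2: L0/L1/L2 = GH/-/- → run G
t=3: L0/L1/L2 = H/G/- → run H
t=4: L0/L1/L2 = H/G/- → run H
t=5: L0/L1/L2 = -/G/- → run G
t=6: L0/L1/L2 = -/G/- → run G
t=7: L0/L1/L2 = -/G/- → run G
t=8: (idle)
t=9: (idle)

context switches = 3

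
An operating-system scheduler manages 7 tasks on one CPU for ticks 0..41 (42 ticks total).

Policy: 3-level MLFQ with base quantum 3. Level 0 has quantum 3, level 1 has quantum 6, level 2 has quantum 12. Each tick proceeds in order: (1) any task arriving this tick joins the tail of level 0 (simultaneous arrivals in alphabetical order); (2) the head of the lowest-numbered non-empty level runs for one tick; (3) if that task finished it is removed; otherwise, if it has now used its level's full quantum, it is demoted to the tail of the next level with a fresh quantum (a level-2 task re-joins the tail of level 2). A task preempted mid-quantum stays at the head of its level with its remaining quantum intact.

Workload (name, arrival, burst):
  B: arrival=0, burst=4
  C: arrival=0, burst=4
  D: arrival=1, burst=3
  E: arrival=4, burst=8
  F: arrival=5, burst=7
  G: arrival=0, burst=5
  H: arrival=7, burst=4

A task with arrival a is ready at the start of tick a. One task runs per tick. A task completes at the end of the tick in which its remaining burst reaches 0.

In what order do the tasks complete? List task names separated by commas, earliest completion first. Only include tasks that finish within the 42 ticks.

t=0: L0/L1/L2 = BCG/-/- → run B
t=1: L0/L1/L2 = BCGD/-/- → run B
t=2: L0/L1/L2 = BCGD/-/- → run B
t=3: L0/L1/L2 = CGD/B/- → run C
t=4: L0/L1/L2 = CGDE/B/- → run C
t=5: L0/L1/L2 = CGDEF/B/- → run C
t=6: L0/L1/L2 = GDEF/BC/- → run G
t=7: L0/L1/L2 = GDEFH/BC/- → run G
t=8: L0/L1/L2 = GDEFH/BC/- → run G
t=9: L0/L1/L2 = DEFH/BCG/- → run D
t=10: L0/L1/L2 = DEFH/BCG/- → run D
t=11: L0/L1/L2 = DEFH/BCG/- → run D
t=12: L0/L1/L2 = EFH/BCG/- → run E
t=13: L0/L1/L2 = EFH/BCG/- → run E
t=14: L0/L1/L2 = EFH/BCG/- → run E
t=15: L0/L1/L2 = FH/BCGE/- → run F
t=16: L0/L1/L2 = FH/BCGE/- → run F
t=17: L0/L1/L2 = FH/BCGE/- → run F
t=18: L0/L1/L2 = H/BCGEF/- → run H
t=19: L0/L1/L2 = H/BCGEF/- → run H
t=20: L0/L1/L2 = H/BCGEF/- → run H
t=21: L0/L1/L2 = -/BCGEFH/- → run B
t=22: L0/L1/L2 = -/CGEFH/- → run C
t=23: L0/L1/L2 = -/GEFH/- → run G
t=24: L0/L1/L2 = -/GEFH/- → run G
t=25: L0/L1/L2 = -/EFH/- → run E
t=26: L0/L1/L2 = -/EFH/- → run E
t=27: L0/L1/L2 = -/EFH/- → run E
t=28: L0/L1/L2 = -/EFH/- → run E
t=29: L0/L1/L2 = -/EFH/- → run E
t=30: L0/L1/L2 = -/FH/- → run F
t=31: L0/L1/L2 = -/FH/- → run F
t=32: L0/L1/L2 = -/FH/- → run F
t=33: L0/L1/L2 = -/FH/- → run F
t=34: L0/L1/L2 = -/H/- → run H
t=35: (idle)
t=36: (idle)
t=37: (idle)
t=38: (idle)
t=39: (idle)
t=40: (idle)
t=41: (idle)

completion order = D, B, C, G, E, F, H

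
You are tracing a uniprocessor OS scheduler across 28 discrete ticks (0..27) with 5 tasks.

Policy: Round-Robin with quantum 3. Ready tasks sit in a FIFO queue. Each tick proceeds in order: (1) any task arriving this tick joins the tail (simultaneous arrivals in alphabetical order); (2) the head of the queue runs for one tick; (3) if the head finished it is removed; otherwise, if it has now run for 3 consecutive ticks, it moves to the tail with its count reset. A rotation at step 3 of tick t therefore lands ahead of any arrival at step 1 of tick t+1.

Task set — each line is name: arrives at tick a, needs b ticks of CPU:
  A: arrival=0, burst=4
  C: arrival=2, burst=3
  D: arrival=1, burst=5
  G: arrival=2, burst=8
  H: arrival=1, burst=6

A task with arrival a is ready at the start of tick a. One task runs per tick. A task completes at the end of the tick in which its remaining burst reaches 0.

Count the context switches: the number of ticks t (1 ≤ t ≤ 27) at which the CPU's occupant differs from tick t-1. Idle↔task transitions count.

t=0: queue=[A] q_used=0 → run A
t=1: queue=[A,D,H] q_used=1 → run A
t=2: queue=[A,D,H,C,G] q_used=2 → run A
t=3: queue=[D,H,C,G,A] q_used=0 → run D
t=4: queue=[D,H,C,G,A] q_used=1 → run D
t=5: queue=[D,H,C,G,A] q_used=2 → run D
t=6: queue=[H,C,G,A,D] q_used=0 → run H
t=7: queue=[H,C,G,A,D] q_used=1 → run H
t=8: queue=[H,C,G,A,D] q_used=2 → run H
t=9: queue=[C,G,A,D,H] q_used=0 → run C
t=10: queue=[C,G,A,D,H] q_used=1 → run C
t=11: queue=[C,G,A,D,H] q_used=2 → run C
t=12: queue=[G,A,D,H] q_used=0 → run G
t=13: queue=[G,A,D,H] q_used=1 → run G
t=14: queue=[G,A,D,H] q_used=2 → run G
t=15: queue=[A,D,H,G] q_used=0 → run A
t=16: queue=[D,H,G] q_used=0 → run D
t=17: queue=[D,H,G] q_used=1 → run D
t=18: queue=[H,G] q_used=0 → run H
t=19: queue=[H,G] q_used=1 → run H
t=20: queue=[H,G] q_used=2 → run H
t=21: queue=[G] q_used=0 → run G
t=22: queue=[G] q_used=1 → run G
t=23: queue=[G] q_used=2 → run G
t=24: queue=[G] q_used=0 → run G
t=25: queue=[G] q_used=1 → run G
t=26: (idle)
t=27: (idle)

context switches = 9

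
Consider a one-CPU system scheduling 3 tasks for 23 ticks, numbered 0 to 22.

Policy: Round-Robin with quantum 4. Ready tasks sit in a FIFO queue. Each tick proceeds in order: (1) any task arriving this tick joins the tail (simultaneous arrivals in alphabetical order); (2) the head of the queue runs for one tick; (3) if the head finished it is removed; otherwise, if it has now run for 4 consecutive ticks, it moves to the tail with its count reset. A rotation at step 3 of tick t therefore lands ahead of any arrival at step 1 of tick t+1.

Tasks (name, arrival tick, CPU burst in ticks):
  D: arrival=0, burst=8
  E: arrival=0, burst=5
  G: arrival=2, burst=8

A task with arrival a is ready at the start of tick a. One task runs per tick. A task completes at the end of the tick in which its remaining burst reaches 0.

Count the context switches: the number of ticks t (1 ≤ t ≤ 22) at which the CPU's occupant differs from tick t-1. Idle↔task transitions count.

context switches = 6

t=0: queue=[D,E] q_used=0 → run D
t=1: queue=[D,E] q_used=1 → run D
t=2: queue=[D,E,G] q_used=2 → run D
t=3: queue=[D,E,G] q_used=3 → run D
t=4: queue=[E,G,D] q_used=0 → run E
t=5: queue=[E,G,D] q_used=1 → run E
t=6: queue=[E,G,D] q_used=2 → run E
t=7: queue=[E,G,D] q_used=3 → run E
t=8: queue=[G,D,E] q_used=0 → run G
t=9: queue=[G,D,E] q_used=1 → run G
t=10: queue=[G,D,E] q_used=2 → run G
t=11: queue=[G,D,E] q_used=3 → run G
t=12: queue=[D,E,G] q_used=0 → run D
t=13: queue=[D,E,G] q_used=1 → run D
t=14: queue=[D,E,G] q_used=2 → run D
t=15: queue=[D,E,G] q_used=3 → run D
t=16: queue=[E,G] q_used=0 → run E
t=17: queue=[G] q_used=0 → run G
t=18: queue=[G] q_used=1 → run G
t=19: queue=[G] q_used=2 → run G
t=20: queue=[G] q_used=3 → run G
t=21: (idle)
t=22: (idle)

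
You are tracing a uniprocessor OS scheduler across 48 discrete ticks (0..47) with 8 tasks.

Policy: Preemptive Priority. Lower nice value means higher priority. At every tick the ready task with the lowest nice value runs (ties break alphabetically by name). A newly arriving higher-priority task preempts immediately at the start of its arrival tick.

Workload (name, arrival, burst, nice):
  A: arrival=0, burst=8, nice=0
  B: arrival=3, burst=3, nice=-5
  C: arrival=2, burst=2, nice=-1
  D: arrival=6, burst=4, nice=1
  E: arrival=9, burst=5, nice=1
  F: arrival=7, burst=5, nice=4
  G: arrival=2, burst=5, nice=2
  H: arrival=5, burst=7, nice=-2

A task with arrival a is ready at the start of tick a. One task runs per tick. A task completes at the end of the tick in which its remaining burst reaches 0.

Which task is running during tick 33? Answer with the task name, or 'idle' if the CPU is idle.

running at tick 33 = G

t=0: ready={A} → run A
t=1: ready={A} → run A
t=2: ready={A,C,G} → run C
t=3: ready={A,B,C,G} → run B
t=4: ready={A,B,C,G} → run B
t=5: ready={A,B,C,G,H} → run B
t=6: ready={A,C,D,G,H} → run H
t=7: ready={A,C,D,F,G,H} → run H
t=8: ready={A,C,D,F,G,H} → run H
t=9: ready={A,C,D,E,F,G,H} → run H
t=10: ready={A,C,D,E,F,G,H} → run H
t=11: ready={A,C,D,E,F,G,H} → run H
t=12: ready={A,C,D,E,F,G,H} → run H
t=13: ready={A,C,D,E,F,G} → run C
t=14: ready={A,D,E,F,G} → run A
t=15: ready={A,D,E,F,G} → run A
t=16: ready={A,D,E,F,G} → run A
t=17: ready={A,D,E,F,G} → run A
t=18: ready={A,D,E,F,G} → run A
t=19: ready={A,D,E,F,G} → run A
t=20: ready={D,E,F,G} → run D
t=21: ready={D,E,F,G} → run D
t=22: ready={D,E,F,G} → run D
t=23: ready={D,E,F,G} → run D
t=24: ready={E,F,G} → run E
t=25: ready={E,F,G} → run E
t=26: ready={E,F,G} → run E
t=27: ready={E,F,G} → run E
t=28: ready={E,F,G} → run E
t=29: ready={F,G} → run G
t=30: ready={F,G} → run G
t=31: ready={F,G} → run G
t=32: ready={F,G} → run G
t=33: ready={F,G} → run G
t=34: ready={F} → run F
t=35: ready={F} → run F
t=36: ready={F} → run F
t=37: ready={F} → run F
t=38: ready={F} → run F
t=39: (idle)
t=40: (idle)
t=41: (idle)
t=42: (idle)
t=43: (idle)
t=44: (idle)
t=45: (idle)
t=46: (idle)
t=47: (idle)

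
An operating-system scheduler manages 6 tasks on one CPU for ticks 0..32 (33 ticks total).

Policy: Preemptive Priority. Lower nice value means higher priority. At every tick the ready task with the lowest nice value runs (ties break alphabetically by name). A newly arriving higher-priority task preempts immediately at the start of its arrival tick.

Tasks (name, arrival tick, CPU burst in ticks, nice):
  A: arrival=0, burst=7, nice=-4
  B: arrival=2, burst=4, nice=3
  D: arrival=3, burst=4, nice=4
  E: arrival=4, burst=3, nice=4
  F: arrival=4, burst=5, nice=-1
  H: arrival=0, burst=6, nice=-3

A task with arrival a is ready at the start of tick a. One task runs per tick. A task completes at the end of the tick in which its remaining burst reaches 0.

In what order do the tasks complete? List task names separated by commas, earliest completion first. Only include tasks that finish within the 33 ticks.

t=0: ready={A,H} → run A
t=1: ready={A,H} → run A
t=2: ready={A,B,H} → run A
t=3: ready={A,B,D,H} → run A
t=4: ready={A,B,D,E,F,H} → run A
t=5: ready={A,B,D,E,F,H} → run A
t=6: ready={A,B,D,E,F,H} → run A
t=7: ready={B,D,E,F,H} → run H
t=8: ready={B,D,E,F,H} → run H
t=9: ready={B,D,E,F,H} → run H
t=10: ready={B,D,E,F,H} → run H
t=11: ready={B,D,E,F,H} → run H
t=12: ready={B,D,E,F,H} → run H
t=13: ready={B,D,E,F} → run F
t=14: ready={B,D,E,F} → run F
t=15: ready={B,D,E,F} → run F
t=16: ready={B,D,E,F} → run F
t=17: ready={B,D,E,F} → run F
t=18: ready={B,D,E} → run B
t=19: ready={B,D,E} → run B
t=20: ready={B,D,E} → run B
t=21: ready={B,D,E} → run B
t=22: ready={D,E} → run D
t=23: ready={D,E} → run D
t=24: ready={D,E} → run D
t=25: ready={D,E} → run D
t=26: ready={E} → run E
t=27: ready={E} → run E
t=28: ready={E} → run E
t=29: (idle)
t=30: (idle)
t=31: (idle)
t=32: (idle)

completion order = A, H, F, B, D, E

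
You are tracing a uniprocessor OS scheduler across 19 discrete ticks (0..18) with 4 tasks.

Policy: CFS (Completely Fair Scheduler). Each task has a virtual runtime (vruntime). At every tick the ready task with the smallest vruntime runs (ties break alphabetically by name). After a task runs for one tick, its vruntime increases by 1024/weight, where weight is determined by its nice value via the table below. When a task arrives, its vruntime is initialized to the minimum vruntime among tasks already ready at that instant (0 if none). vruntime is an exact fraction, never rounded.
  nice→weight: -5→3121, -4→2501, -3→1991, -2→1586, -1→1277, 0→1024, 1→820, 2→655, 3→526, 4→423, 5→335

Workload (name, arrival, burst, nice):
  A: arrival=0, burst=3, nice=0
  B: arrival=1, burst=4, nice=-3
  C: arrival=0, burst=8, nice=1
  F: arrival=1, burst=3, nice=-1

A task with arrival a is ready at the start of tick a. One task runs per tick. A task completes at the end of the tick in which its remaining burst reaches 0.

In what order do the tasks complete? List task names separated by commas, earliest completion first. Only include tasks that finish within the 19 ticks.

t=0: vr[A=0 C=0] → run A
t=1: vr[A=1 B=0 C=0 F=0] → run B
t=2: vr[A=1 B=1024/1991 C=0 F=0] → run C
t=3: vr[A=1 B=1024/1991 C=256/205 F=0] → run F
t=4: vr[A=1 B=1024/1991 C=256/205 F=1024/1277] → run B
t=5: vr[A=1 B=2048/1991 C=256/205 F=1024/1277] → run F
t=6: vr[A=1 B=2048/1991 C=256/205 F=2048/1277] → run A
t=7: vr[A=2 B=2048/1991 C=256/205 F=2048/1277] → run B
t=8: vr[A=2 B=3072/1991 C=256/205 F=2048/1277] → run C
t=9: vr[A=2 B=3072/1991 C=512/205 F=2048/1277] → run B
t=10: vr[A=2 C=512/205 F=2048/1277] → run F
t=11: vr[A=2 C=512/205] → run A
t=12: vr[C=512/205] → run C
t=13: vr[C=768/205] → run C
t=14: vr[C=1024/205] → run C
t=15: vr[C=256/41] → run C
t=16: vr[C=1536/205] → run C
t=17: vr[C=1792/205] → run C
t=18: (idle)

completion order = B, F, A, C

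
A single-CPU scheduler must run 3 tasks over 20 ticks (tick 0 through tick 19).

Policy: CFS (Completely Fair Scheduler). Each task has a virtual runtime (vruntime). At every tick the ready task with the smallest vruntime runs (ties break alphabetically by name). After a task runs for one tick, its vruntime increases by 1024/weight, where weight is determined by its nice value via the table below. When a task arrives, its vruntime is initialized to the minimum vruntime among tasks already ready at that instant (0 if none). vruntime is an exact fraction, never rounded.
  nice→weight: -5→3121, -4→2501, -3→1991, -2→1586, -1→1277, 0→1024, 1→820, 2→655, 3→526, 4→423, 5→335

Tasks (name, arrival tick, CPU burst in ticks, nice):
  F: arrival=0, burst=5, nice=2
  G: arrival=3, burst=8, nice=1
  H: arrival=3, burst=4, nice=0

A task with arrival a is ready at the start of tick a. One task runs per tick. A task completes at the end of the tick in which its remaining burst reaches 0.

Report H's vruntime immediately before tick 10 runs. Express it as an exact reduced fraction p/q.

vruntime(H, start of tick 10) = 5037/655

t=0: vr[F=0] → run F
t=1: vr[F=1024/655] → run F
t=2: vr[F=2048/655] → run F
t=3: vr[F=3072/655 G=3072/655 H=3072/655] → run F
t=4: vr[F=4096/655 G=3072/655 H=3072/655] → run G
t=5: vr[F=4096/655 G=159488/26855 H=3072/655] → run H
t=6: vr[F=4096/655 G=159488/26855 H=3727/655] → run H
t=7: vr[F=4096/655 G=159488/26855 H=4382/655] → run G
t=8: vr[F=4096/655 G=193024/26855 H=4382/655] → run F
t=9: vr[G=193024/26855 H=4382/655] → run H
t=10: vr[G=193024/26855 H=5037/655] → run G
t=11: vr[G=45312/5371 H=5037/655] → run H
t=12: vr[G=45312/5371] → run G
t=13: vr[G=260096/26855] → run G
t=14: vr[G=293632/26855] → run G
t=15: vr[G=327168/26855] → run G
t=16: vr[G=360704/26855] → run G
t=17: (idle)
t=18: (idle)
t=19: (idle)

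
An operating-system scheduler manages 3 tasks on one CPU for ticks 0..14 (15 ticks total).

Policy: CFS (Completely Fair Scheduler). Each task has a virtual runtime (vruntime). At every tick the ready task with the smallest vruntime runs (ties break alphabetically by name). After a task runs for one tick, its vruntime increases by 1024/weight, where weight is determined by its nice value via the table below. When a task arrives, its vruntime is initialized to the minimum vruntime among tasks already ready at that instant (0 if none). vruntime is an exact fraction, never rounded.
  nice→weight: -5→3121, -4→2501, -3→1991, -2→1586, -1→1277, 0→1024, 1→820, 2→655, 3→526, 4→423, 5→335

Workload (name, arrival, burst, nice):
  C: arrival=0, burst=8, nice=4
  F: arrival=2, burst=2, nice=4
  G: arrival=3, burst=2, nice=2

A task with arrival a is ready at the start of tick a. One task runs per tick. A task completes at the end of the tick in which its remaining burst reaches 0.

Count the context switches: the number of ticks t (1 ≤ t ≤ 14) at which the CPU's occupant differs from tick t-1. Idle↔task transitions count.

context switches = 6

t=0: vr[C=0] → run C
t=1: vr[C=1024/423] → run C
t=2: vr[C=2048/423 F=2048/423] → run C
t=3: vr[C=1024/141 F=2048/423 G=2048/423] → run F
t=4: vr[C=1024/141 F=1024/141 G=2048/423] → run G
t=5: vr[C=1024/141 F=1024/141 G=1774592/277065] → run G
t=6: vr[C=1024/141 F=1024/141] → run C
t=7: vr[C=4096/423 F=1024/141] → run F
t=8: vr[C=4096/423] → run C
t=9: vr[C=5120/423] → run C
t=10: vr[C=2048/141] → run C
t=11: vr[C=7168/423] → run C
t=12: (idle)
t=13: (idle)
t=14: (idle)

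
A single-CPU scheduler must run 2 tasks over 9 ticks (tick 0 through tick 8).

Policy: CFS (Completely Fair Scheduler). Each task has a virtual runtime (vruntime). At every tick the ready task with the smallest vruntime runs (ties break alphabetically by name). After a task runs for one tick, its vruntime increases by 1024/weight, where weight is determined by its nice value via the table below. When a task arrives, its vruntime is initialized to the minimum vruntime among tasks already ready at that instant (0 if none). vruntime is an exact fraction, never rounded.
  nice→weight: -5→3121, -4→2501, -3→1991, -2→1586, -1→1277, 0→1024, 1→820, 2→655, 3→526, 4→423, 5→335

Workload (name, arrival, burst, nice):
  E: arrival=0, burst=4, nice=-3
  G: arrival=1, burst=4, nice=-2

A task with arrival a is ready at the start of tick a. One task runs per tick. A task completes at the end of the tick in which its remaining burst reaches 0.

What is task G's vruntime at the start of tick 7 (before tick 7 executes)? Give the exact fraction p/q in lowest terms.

vruntime(G, start of tick 7) = 3870208/1578863

t=0: vr[E=0] → run E
t=1: vr[E=1024/1991 G=1024/1991] → run E
t=2: vr[E=2048/1991 G=1024/1991] → run G
t=3: vr[E=2048/1991 G=1831424/1578863] → run E
t=4: vr[E=3072/1991 G=1831424/1578863] → run G
t=5: vr[E=3072/1991 G=2850816/1578863] → run E
t=6: vr[G=2850816/1578863] → run G
t=7: vr[G=3870208/1578863] → run G
t=8: (idle)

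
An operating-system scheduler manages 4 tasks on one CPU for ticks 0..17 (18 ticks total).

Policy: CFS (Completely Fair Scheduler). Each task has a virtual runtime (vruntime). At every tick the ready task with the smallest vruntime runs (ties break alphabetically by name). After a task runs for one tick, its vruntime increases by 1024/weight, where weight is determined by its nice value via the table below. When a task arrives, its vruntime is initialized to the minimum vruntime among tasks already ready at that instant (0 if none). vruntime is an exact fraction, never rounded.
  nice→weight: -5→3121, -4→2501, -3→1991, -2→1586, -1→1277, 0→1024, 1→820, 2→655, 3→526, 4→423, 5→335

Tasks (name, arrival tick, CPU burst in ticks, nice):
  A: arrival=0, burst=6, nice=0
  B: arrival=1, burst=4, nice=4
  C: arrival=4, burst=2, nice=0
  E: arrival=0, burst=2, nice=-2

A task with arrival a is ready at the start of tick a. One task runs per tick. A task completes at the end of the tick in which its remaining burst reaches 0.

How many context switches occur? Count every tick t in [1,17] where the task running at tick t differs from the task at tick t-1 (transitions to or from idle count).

context switches = 12

t=0: vr[A=0 E=0] → run A
t=1: vr[A=1 B=0 E=0] → run B
t=2: vr[A=1 B=1024/423 E=0] → run E
t=3: vr[A=1 B=1024/423 E=512/793] → run E
t=4: vr[A=1 B=1024/423 C=1] → run A
t=5: vr[A=2 B=1024/423 C=1] → run C
t=6: vr[A=2 B=1024/423 C=2] → run A
t=7: vr[A=3 B=1024/423 C=2] → run C
t=8: vr[A=3 B=1024/423] → run B
t=9: vr[A=3 B=2048/423] → run A
t=10: vr[A=4 B=2048/423] → run A
t=11: vr[A=5 B=2048/423] → run B
t=12: vr[A=5 B=1024/141] → run A
t=13: vr[B=1024/141] → run B
t=14: (idle)
t=15: (idle)
t=16: (idle)
t=17: (idle)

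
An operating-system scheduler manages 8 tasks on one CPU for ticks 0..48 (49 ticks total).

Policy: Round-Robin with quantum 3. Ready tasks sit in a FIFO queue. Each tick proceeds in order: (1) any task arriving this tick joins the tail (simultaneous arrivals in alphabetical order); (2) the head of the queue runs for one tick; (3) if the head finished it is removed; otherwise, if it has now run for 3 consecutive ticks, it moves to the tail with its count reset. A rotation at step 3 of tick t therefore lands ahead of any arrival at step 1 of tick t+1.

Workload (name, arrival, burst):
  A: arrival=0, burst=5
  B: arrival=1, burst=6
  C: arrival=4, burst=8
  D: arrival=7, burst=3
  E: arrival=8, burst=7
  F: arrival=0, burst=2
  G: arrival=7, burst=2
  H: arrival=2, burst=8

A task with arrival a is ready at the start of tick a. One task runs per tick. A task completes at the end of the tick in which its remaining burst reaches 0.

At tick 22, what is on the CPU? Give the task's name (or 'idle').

running at tick 22 = B

t=0: queue=[A,F] q_used=0 → run A
t=1: queue=[A,F,B] q_used=1 → run A
t=2: queue=[A,F,B,H] q_used=2 → run A
t=3: queue=[F,B,H,A] q_used=0 → run F
t=4: queue=[F,B,H,A,C] q_used=1 → run F
t=5: queue=[B,H,A,C] q_used=0 → run B
t=6: queue=[B,H,A,C] q_used=1 → run B
t=7: queue=[B,H,A,C,D,G] q_used=2 → run B
t=8: queue=[H,A,C,D,G,B,E] q_used=0 → run H
t=9: queue=[H,A,C,D,G,B,E] q_used=1 → run H
t=10: queue=[H,A,C,D,G,B,E] q_used=2 → run H
t=11: queue=[A,C,D,G,B,E,H] q_used=0 → run A
t=12: queue=[A,C,D,G,B,E,H] q_used=1 → run A
t=13: queue=[C,D,G,B,E,H] q_used=0 → run C
t=14: queue=[C,D,G,B,E,H] q_used=1 → run C
t=15: queue=[C,D,G,B,E,H] q_used=2 → run C
t=16: queue=[D,G,B,E,H,C] q_used=0 → run D
t=17: queue=[D,G,B,E,H,C] q_used=1 → run D
t=18: queue=[D,G,B,E,H,C] q_used=2 → run D
t=19: queue=[G,B,E,H,C] q_used=0 → run G
t=20: queue=[G,B,E,H,C] q_used=1 → run G
t=21: queue=[B,E,H,C] q_used=0 → run B
t=22: queue=[B,E,H,C] q_used=1 → run B
t=23: queue=[B,E,H,C] q_used=2 → run B
t=24: queue=[E,H,C] q_used=0 → run E
t=25: queue=[E,H,C] q_used=1 → run E
t=26: queue=[E,H,C] q_used=2 → run E
t=27: queue=[H,C,E] q_used=0 → run H
t=28: queue=[H,C,E] q_used=1 → run H
t=29: queue=[H,C,E] q_used=2 → run H
t=30: queue=[C,E,H] q_used=0 → run C
t=31: queue=[C,E,H] q_used=1 → run C
t=32: queue=[C,E,H] q_used=2 → run C
t=33: queue=[E,H,C] q_used=0 → run E
t=34: queue=[E,H,C] q_used=1 → run E
t=35: queue=[E,H,C] q_used=2 → run E
t=36: queue=[H,C,E] q_used=0 → run H
t=37: queue=[H,C,E] q_used=1 → run H
t=38: queue=[C,E] q_used=0 → run C
t=39: queue=[C,E] q_used=1 → run C
t=40: queue=[E] q_used=0 → run E
t=41: (idle)
t=42: (idle)
t=43: (idle)
t=44: (idle)
t=45: (idle)
t=46: (idle)
t=47: (idle)
t=48: (idle)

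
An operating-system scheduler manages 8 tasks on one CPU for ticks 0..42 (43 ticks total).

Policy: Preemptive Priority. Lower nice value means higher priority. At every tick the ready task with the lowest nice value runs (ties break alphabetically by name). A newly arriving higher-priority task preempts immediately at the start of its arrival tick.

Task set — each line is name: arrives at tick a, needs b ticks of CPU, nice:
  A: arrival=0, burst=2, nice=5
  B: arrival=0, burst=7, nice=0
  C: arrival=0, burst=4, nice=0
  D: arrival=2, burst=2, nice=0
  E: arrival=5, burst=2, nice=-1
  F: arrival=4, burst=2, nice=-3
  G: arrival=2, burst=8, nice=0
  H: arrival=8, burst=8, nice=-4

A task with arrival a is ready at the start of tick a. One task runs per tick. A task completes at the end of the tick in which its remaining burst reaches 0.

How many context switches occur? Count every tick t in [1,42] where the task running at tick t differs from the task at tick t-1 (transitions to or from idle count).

context switches = 9

t=0: ready={A,B,C} → run B
t=1: ready={A,B,C} → run B
t=2: ready={A,B,C,D,G} → run B
t=3: ready={A,B,C,D,G} → run B
t=4: ready={A,B,C,D,F,G} → run F
t=5: ready={A,B,C,D,E,F,G} → run F
t=6: ready={A,B,C,D,E,G} → run E
t=7: ready={A,B,C,D,E,G} → run E
t=8: ready={A,B,C,D,G,H} → run H
t=9: ready={A,B,C,D,G,H} → run H
t=10: ready={A,B,C,D,G,H} → run H
t=11: ready={A,B,C,D,G,H} → run H
t=12: ready={A,B,C,D,G,H} → run H
t=13: ready={A,B,C,D,G,H} → run H
t=14: ready={A,B,C,D,G,H} → run H
t=15: ready={A,B,C,D,G,H} → run H
t=16: ready={A,B,C,D,G} → run B
t=17: ready={A,B,C,D,G} → run B
t=18: ready={A,B,C,D,G} → run B
t=19: ready={A,C,D,G} → run C
t=20: ready={A,C,D,G} → run C
t=21: ready={A,C,D,G} → run C
t=22: ready={A,C,D,G} → run C
t=23: ready={A,D,G} → run D
t=24: ready={A,D,G} → run D
t=25: ready={A,G} → run G
t=26: ready={A,G} → run G
t=27: ready={A,G} → run G
t=28: ready={A,G} → run G
t=29: ready={A,G} → run G
t=30: ready={A,G} → run G
t=31: ready={A,G} → run G
t=32: ready={A,G} → run G
t=33: ready={A} → run A
t=34: ready={A} → run A
t=35: (idle)
t=36: (idle)
t=37: (idle)
t=38: (idle)
t=39: (idle)
t=40: (idle)
t=41: (idle)
t=42: (idle)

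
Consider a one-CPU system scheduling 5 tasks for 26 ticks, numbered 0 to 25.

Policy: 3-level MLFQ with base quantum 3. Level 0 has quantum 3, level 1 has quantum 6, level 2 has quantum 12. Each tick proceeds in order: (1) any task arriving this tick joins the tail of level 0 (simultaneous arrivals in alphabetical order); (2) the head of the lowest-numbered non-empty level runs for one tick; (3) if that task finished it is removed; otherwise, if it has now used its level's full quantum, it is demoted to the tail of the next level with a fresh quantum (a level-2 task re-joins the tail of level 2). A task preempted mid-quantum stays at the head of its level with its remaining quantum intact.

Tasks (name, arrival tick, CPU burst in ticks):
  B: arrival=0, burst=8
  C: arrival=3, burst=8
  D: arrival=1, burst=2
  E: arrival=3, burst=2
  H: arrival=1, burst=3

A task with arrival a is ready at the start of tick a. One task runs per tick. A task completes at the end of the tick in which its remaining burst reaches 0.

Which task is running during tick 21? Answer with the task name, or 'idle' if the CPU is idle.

t=0: L0/L1/L2 = B/-/- → run B
t=1: L0/L1/L2 = BDH/-/- → run B
t=2: L0/L1/L2 = BDH/-/- → run B
t=3: L0/L1/L2 = DHCE/B/- → run D
t=4: L0/L1/L2 = DHCE/B/- → run D
t=5: L0/L1/L2 = HCE/B/- → run H
t=6: L0/L1/L2 = HCE/B/- → run H
t=7: L0/L1/L2 = HCE/B/- → run H
t=8: L0/L1/L2 = CE/B/- → run C
t=9: L0/L1/L2 = CE/B/- → run C
t=10: L0/L1/L2 = CE/B/- → run C
t=11: L0/L1/L2 = E/BC/- → run E
t=12: L0/L1/L2 = E/BC/- → run E
t=13: L0/L1/L2 = -/BC/- → run B
t=14: L0/L1/L2 = -/BC/- → run B
t=15: L0/L1/L2 = -/BC/- → run B
t=16: L0/L1/L2 = -/BC/- → run B
t=17: L0/L1/L2 = -/BC/- → run B
t=18: L0/L1/L2 = -/C/- → run C
t=19: L0/L1/L2 = -/C/- → run C
t=20: L0/L1/L2 = -/C/- → run C
t=21: L0/L1/L2 = -/C/- → run C
t=22: L0/L1/L2 = -/C/- → run C
t=23: (idle)
t=24: (idle)
t=25: (idle)

running at tick 21 = C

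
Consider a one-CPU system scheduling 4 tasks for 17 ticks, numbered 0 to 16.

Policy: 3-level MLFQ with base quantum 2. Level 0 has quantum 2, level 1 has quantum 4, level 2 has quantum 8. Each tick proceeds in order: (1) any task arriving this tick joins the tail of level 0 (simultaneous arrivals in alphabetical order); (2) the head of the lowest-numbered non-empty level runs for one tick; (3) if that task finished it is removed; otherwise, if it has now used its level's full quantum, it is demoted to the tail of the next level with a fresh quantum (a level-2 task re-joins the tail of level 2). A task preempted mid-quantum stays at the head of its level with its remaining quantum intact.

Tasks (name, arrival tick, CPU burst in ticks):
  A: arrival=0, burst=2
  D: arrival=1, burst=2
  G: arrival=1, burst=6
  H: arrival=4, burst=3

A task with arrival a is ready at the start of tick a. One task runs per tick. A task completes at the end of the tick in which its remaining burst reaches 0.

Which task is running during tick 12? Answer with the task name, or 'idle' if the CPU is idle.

t=0: L0/L1/L2 = A/-/- → run A
t=1: L0/L1/L2 = ADG/-/- → run A
t=2: L0/L1/L2 = DG/-/- → run D
t=3: L0/L1/L2 = DG/-/- → run D
t=4: L0/L1/L2 = GH/-/- → run G
t=5: L0/L1/L2 = GH/-/- → run G
t=6: L0/L1/L2 = H/G/- → run H
t=7: L0/L1/L2 = H/G/- → run H
t=8: L0/L1/L2 = -/GH/- → run G
t=9: L0/L1/L2 = -/GH/- → run G
t=10: L0/L1/L2 = -/GH/- → run G
t=11: L0/L1/L2 = -/GH/- → run G
t=12: L0/L1/L2 = -/H/- → run H
t=13: (idle)
t=14: (idle)
t=15: (idle)
t=16: (idle)

running at tick 12 = H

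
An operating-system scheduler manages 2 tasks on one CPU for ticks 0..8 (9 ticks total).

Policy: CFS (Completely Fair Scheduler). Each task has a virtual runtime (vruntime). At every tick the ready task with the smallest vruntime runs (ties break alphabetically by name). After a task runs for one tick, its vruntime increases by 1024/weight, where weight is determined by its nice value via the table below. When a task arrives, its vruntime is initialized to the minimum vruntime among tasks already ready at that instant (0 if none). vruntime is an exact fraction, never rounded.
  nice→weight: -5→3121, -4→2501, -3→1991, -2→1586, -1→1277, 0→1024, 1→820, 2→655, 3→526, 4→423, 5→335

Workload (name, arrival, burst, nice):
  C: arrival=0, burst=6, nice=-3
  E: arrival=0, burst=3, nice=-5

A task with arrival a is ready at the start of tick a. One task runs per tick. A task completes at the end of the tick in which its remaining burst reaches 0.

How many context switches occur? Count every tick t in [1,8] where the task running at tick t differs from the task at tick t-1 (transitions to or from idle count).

t=0: vr[C=0 E=0] → run C
t=1: vr[C=1024/1991 E=0] → run E
t=2: vr[C=1024/1991 E=1024/3121] → run E
t=3: vr[C=1024/1991 E=2048/3121] → run C
t=4: vr[C=2048/1991 E=2048/3121] → run E
t=5: vr[C=2048/1991] → run C
t=6: vr[C=3072/1991] → run C
t=7: vr[C=4096/1991] → run C
t=8: vr[C=5120/1991] → run C

context switches = 4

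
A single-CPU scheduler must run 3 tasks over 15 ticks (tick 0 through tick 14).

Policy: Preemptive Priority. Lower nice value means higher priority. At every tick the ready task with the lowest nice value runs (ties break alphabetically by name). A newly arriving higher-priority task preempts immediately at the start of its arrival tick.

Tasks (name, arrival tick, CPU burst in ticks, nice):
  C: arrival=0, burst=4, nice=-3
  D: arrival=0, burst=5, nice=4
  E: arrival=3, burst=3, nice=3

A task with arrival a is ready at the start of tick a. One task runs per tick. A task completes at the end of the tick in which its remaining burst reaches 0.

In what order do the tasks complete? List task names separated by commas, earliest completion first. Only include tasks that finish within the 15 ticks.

completion order = C, E, D

t=0: ready={C,D} → run C
t=1: ready={C,D} → run C
t=2: ready={C,D} → run C
t=3: ready={C,D,E} → run C
t=4: ready={D,E} → run E
t=5: ready={D,E} → run E
t=6: ready={D,E} → run E
t=7: ready={D} → run D
t=8: ready={D} → run D
t=9: ready={D} → run D
t=10: ready={D} → run D
t=11: ready={D} → run D
t=12: (idle)
t=13: (idle)
t=14: (idle)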